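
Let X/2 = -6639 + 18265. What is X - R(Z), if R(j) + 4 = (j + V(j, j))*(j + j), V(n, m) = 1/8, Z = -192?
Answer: -50424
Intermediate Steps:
X = 23252 (X = 2*(-6639 + 18265) = 2*11626 = 23252)
V(n, m) = ⅛
R(j) = -4 + 2*j*(⅛ + j) (R(j) = -4 + (j + ⅛)*(j + j) = -4 + (⅛ + j)*(2*j) = -4 + 2*j*(⅛ + j))
X - R(Z) = 23252 - (-4 + 2*(-192)² + (¼)*(-192)) = 23252 - (-4 + 2*36864 - 48) = 23252 - (-4 + 73728 - 48) = 23252 - 1*73676 = 23252 - 73676 = -50424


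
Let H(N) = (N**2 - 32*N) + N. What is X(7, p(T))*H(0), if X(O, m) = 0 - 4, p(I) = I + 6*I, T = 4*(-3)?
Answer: 0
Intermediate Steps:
T = -12
p(I) = 7*I
X(O, m) = -4
H(N) = N**2 - 31*N
X(7, p(T))*H(0) = -0*(-31 + 0) = -0*(-31) = -4*0 = 0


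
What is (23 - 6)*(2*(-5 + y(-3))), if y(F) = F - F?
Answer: -170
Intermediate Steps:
y(F) = 0
(23 - 6)*(2*(-5 + y(-3))) = (23 - 6)*(2*(-5 + 0)) = 17*(2*(-5)) = 17*(-10) = -170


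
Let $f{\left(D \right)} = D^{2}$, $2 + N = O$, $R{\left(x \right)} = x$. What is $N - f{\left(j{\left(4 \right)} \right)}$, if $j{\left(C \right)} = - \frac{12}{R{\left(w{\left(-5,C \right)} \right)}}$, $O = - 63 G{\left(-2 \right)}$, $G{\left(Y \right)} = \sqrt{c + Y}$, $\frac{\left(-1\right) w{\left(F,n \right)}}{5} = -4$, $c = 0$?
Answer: $- \frac{59}{25} - 63 i \sqrt{2} \approx -2.36 - 89.095 i$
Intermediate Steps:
$w{\left(F,n \right)} = 20$ ($w{\left(F,n \right)} = \left(-5\right) \left(-4\right) = 20$)
$G{\left(Y \right)} = \sqrt{Y}$ ($G{\left(Y \right)} = \sqrt{0 + Y} = \sqrt{Y}$)
$O = - 63 i \sqrt{2}$ ($O = - 63 \sqrt{-2} = - 63 i \sqrt{2} \approx - 89.095 i$)
$j{\left(C \right)} = - \frac{3}{5}$ ($j{\left(C \right)} = - \frac{12}{20} = \left(-12\right) \frac{1}{20} = - \frac{3}{5}$)
$N = -2 - 63 i \sqrt{2} \approx -2.0 - 89.095 i$
$N - f{\left(j{\left(4 \right)} \right)} = \left(-2 - 63 i \sqrt{2}\right) - \left(- \frac{3}{5}\right)^{2} = \left(-2 - 63 i \sqrt{2}\right) - \frac{9}{25} = - \frac{59}{25} - 63 i \sqrt{2}$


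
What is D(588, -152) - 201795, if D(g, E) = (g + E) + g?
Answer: -200771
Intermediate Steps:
D(g, E) = E + 2*g (D(g, E) = (E + g) + g = E + 2*g)
D(588, -152) - 201795 = (-152 + 2*588) - 201795 = (-152 + 1176) - 201795 = 1024 - 201795 = -200771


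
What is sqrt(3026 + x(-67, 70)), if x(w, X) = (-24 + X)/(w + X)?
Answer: 2*sqrt(6843)/3 ≈ 55.148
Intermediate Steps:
x(w, X) = (-24 + X)/(X + w)
sqrt(3026 + x(-67, 70)) = sqrt(3026 + (-24 + 70)/(70 - 67)) = sqrt(3026 + 46/3) = sqrt(9124/3) = 2*sqrt(6843)/3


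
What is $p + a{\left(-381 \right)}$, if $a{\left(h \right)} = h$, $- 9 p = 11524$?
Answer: $- \frac{14953}{9} \approx -1661.4$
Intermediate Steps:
$p = - \frac{11524}{9}$ ($p = \left(- \frac{1}{9}\right) 11524 = - \frac{11524}{9} \approx -1280.4$)
$p + a{\left(-381 \right)} = - \frac{11524}{9} - 381 = - \frac{14953}{9}$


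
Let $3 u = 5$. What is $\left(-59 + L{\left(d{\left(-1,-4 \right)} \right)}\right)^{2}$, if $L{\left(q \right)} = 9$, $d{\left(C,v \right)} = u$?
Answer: $2500$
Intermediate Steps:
$u = \frac{5}{3}$ ($u = \frac{1}{3} \cdot 5 = \frac{5}{3} \approx 1.6667$)
$d{\left(C,v \right)} = \frac{5}{3}$
$\left(-59 + L{\left(d{\left(-1,-4 \right)} \right)}\right)^{2} = \left(-59 + 9\right)^{2} = \left(-50\right)^{2} = 2500$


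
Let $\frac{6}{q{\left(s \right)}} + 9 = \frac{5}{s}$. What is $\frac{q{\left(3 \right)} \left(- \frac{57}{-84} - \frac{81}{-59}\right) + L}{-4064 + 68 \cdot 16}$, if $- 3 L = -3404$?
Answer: $- \frac{61765985}{162239616} \approx -0.38071$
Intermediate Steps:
$L = \frac{3404}{3}$ ($L = \left(- \frac{1}{3}\right) \left(-3404\right) = \frac{3404}{3} \approx 1134.7$)
$q{\left(s \right)} = \frac{6}{-9 + \frac{5}{s}}$
$\frac{q{\left(3 \right)} \left(- \frac{57}{-84} - \frac{81}{-59}\right) + L}{-4064 + 68 \cdot 16} = \frac{\left(-6\right) 3 \frac{1}{-5 + 9 \cdot 3} \left(- \frac{57}{-84} - \frac{81}{-59}\right) + \frac{3404}{3}}{-4064 + 68 \cdot 16} = \frac{\left(-6\right) 3 \frac{1}{-5 + 27} \left(\left(-57\right) \left(- \frac{1}{84}\right) - - \frac{81}{59}\right) + \frac{3404}{3}}{-4064 + 1088} = \frac{\left(-6\right) 3 \cdot \frac{1}{22} \left(\frac{19}{28} + \frac{81}{59}\right) + \frac{3404}{3}}{-2976} = \left(\left(-6\right) 3 \cdot \frac{1}{22} \cdot \frac{3389}{1652} + \frac{3404}{3}\right) \left(- \frac{1}{2976}\right) = \left(\left(- \frac{9}{11}\right) \frac{3389}{1652} + \frac{3404}{3}\right) \left(- \frac{1}{2976}\right) = \left(- \frac{30501}{18172} + \frac{3404}{3}\right) \left(- \frac{1}{2976}\right) = \frac{61765985}{54516} \left(- \frac{1}{2976}\right) = - \frac{61765985}{162239616}$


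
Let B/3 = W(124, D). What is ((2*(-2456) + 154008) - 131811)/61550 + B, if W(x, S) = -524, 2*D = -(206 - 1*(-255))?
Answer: -19347863/12310 ≈ -1571.7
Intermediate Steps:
D = -461/2 (D = (-(206 - 1*(-255)))/2 = (-(206 + 255))/2 = (-1*461)/2 = (1/2)*(-461) = -461/2 ≈ -230.50)
B = -1572 (B = 3*(-524) = -1572)
((2*(-2456) + 154008) - 131811)/61550 + B = ((2*(-2456) + 154008) - 131811)/61550 - 1572 = ((-4912 + 154008) - 131811)*(1/61550) - 1572 = (149096 - 131811)*(1/61550) - 1572 = 17285*(1/61550) - 1572 = 3457/12310 - 1572 = -19347863/12310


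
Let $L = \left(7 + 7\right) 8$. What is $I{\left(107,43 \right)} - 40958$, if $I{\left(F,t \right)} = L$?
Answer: $-40846$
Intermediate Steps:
$L = 112$ ($L = 14 \cdot 8 = 112$)
$I{\left(F,t \right)} = 112$
$I{\left(107,43 \right)} - 40958 = 112 - 40958 = -40846$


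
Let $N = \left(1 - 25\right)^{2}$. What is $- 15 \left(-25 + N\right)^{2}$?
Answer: $-4554015$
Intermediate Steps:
$N = 576$ ($N = \left(1 - 25\right)^{2} = \left(-24\right)^{2} = 576$)
$- 15 \left(-25 + N\right)^{2} = - 15 \left(-25 + 576\right)^{2} = - 15 \cdot 551^{2} = \left(-15\right) 303601 = -4554015$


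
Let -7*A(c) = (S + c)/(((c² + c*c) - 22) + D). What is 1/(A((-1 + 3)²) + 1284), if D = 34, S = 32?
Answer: 77/98859 ≈ 0.00077889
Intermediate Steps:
A(c) = -(32 + c)/(7*(12 + 2*c²)) (A(c) = -(32 + c)/(7*(((c² + c*c) - 22) + 34)) = -(32 + c)/(7*(((c² + c²) - 22) + 34)) = -(32 + c)/(7*((2*c² - 22) + 34)) = -(32 + c)/(7*((-22 + 2*c²) + 34)) = -(32 + c)/(7*(12 + 2*c²)))
1/(A((-1 + 3)²) + 1284) = 1/((-32 - (-1 + 3)²)/(14*(6 + ((-1 + 3)²)²)) + 1284) = 1/((-32 - 1*2²)/(14*(6 + (2²)²)) + 1284) = 1/((-32 - 1*4)/(14*(6 + 4²)) + 1284) = 1/((-32 - 4)/(14*(6 + 16)) + 1284) = 1/((1/14)*(-36)/22 + 1284) = 1/((1/14)*(1/22)*(-36) + 1284) = 1/(-9/77 + 1284) = 1/(98859/77) = 77/98859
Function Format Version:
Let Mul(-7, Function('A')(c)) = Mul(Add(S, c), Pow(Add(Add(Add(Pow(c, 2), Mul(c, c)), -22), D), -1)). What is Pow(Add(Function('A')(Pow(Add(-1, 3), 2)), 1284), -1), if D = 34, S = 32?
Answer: Rational(77, 98859) ≈ 0.00077889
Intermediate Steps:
Function('A')(c) = Mul(Rational(-1, 7), Pow(Add(12, Mul(2, Pow(c, 2))), -1), Add(32, c)) (Function('A')(c) = Mul(Rational(-1, 7), Mul(Add(32, c), Pow(Add(Add(Add(Pow(c, 2), Mul(c, c)), -22), 34), -1))) = Mul(Rational(-1, 7), Mul(Add(32, c), Pow(Add(Add(Add(Pow(c, 2), Pow(c, 2)), -22), 34), -1))) = Mul(Rational(-1, 7), Mul(Add(32, c), Pow(Add(Add(Mul(2, Pow(c, 2)), -22), 34), -1))) = Mul(Rational(-1, 7), Mul(Add(32, c), Pow(Add(Add(-22, Mul(2, Pow(c, 2))), 34), -1))) = Mul(Rational(-1, 7), Mul(Add(32, c), Pow(Add(12, Mul(2, Pow(c, 2))), -1))) = Mul(Rational(-1, 7), Mul(Pow(Add(12, Mul(2, Pow(c, 2))), -1), Add(32, c))) = Mul(Rational(-1, 7), Pow(Add(12, Mul(2, Pow(c, 2))), -1), Add(32, c)))
Pow(Add(Function('A')(Pow(Add(-1, 3), 2)), 1284), -1) = Pow(Add(Mul(Rational(1, 14), Pow(Add(6, Pow(Pow(Add(-1, 3), 2), 2)), -1), Add(-32, Mul(-1, Pow(Add(-1, 3), 2)))), 1284), -1) = Pow(Add(Mul(Rational(1, 14), Pow(Add(6, Pow(Pow(2, 2), 2)), -1), Add(-32, Mul(-1, Pow(2, 2)))), 1284), -1) = Pow(Add(Mul(Rational(1, 14), Pow(Add(6, Pow(4, 2)), -1), Add(-32, Mul(-1, 4))), 1284), -1) = Pow(Add(Mul(Rational(1, 14), Pow(Add(6, 16), -1), Add(-32, -4)), 1284), -1) = Pow(Add(Mul(Rational(1, 14), Pow(22, -1), -36), 1284), -1) = Pow(Add(Mul(Rational(1, 14), Rational(1, 22), -36), 1284), -1) = Pow(Add(Rational(-9, 77), 1284), -1) = Pow(Rational(98859, 77), -1) = Rational(77, 98859)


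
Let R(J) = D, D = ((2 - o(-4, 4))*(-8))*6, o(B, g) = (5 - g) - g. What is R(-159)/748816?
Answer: -15/46801 ≈ -0.00032051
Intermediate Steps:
o(B, g) = 5 - 2*g
D = -240 (D = ((2 - (5 - 2*4))*(-8))*6 = ((2 - (5 - 8))*(-8))*6 = ((2 - 1*(-3))*(-8))*6 = ((2 + 3)*(-8))*6 = (5*(-8))*6 = -40*6 = -240)
R(J) = -240
R(-159)/748816 = -240/748816 = -240*1/748816 = -15/46801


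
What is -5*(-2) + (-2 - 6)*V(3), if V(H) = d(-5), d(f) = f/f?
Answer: 2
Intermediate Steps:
d(f) = 1
V(H) = 1
-5*(-2) + (-2 - 6)*V(3) = -5*(-2) + (-2 - 6)*1 = 10 - 8*1 = 10 - 8 = 2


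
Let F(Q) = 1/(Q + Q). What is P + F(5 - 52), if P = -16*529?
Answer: -795617/94 ≈ -8464.0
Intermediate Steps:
F(Q) = 1/(2*Q)
P = -8464
P + F(5 - 52) = -8464 + 1/(2*(5 - 52)) = -8464 + (½)/(-47) = -8464 + (½)*(-1/47) = -8464 - 1/94 = -795617/94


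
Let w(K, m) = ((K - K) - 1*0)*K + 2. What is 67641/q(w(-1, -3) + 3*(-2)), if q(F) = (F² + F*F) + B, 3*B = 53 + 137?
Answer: 202923/286 ≈ 709.52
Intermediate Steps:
B = 190/3 (B = (53 + 137)/3 = (⅓)*190 = 190/3 ≈ 63.333)
w(K, m) = 2 (w(K, m) = (0 + 0)*K + 2 = 0*K + 2 = 0 + 2 = 2)
q(F) = 190/3 + 2*F² (q(F) = (F² + F*F) + 190/3 = (F² + F²) + 190/3 = 2*F² + 190/3 = 190/3 + 2*F²)
67641/q(w(-1, -3) + 3*(-2)) = 67641/(190/3 + 2*(2 + 3*(-2))²) = 67641/(190/3 + 2*(2 - 6)²) = 67641/(190/3 + 2*(-4)²) = 67641/(190/3 + 2*16) = 67641/(190/3 + 32) = 67641/(286/3) = 67641*(3/286) = 202923/286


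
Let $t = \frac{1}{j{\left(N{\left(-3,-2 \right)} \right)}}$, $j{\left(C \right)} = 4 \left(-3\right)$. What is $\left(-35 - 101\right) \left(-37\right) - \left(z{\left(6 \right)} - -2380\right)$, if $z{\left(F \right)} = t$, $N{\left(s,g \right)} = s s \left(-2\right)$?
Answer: $\frac{31825}{12} \approx 2652.1$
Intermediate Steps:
$N{\left(s,g \right)} = - 2 s^{2}$ ($N{\left(s,g \right)} = s^{2} \left(-2\right) = - 2 s^{2}$)
$j{\left(C \right)} = -12$
$t = - \frac{1}{12}$ ($t = \frac{1}{-12} = - \frac{1}{12} \approx -0.083333$)
$z{\left(F \right)} = - \frac{1}{12}$
$\left(-35 - 101\right) \left(-37\right) - \left(z{\left(6 \right)} - -2380\right) = \left(-35 - 101\right) \left(-37\right) - \left(- \frac{1}{12} - -2380\right) = \left(-136\right) \left(-37\right) - \left(- \frac{1}{12} + 2380\right) = 5032 - \frac{28559}{12} = \frac{31825}{12}$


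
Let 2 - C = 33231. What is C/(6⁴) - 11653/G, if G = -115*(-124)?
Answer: -122236957/4620240 ≈ -26.457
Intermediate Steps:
C = -33229 (C = 2 - 1*33231 = 2 - 33231 = -33229)
G = 14260
C/(6⁴) - 11653/G = -33229/(6⁴) - 11653/14260 = -33229/1296 - 11653*1/14260 = -33229*1/1296 - 11653/14260 = -33229/1296 - 11653/14260 = -122236957/4620240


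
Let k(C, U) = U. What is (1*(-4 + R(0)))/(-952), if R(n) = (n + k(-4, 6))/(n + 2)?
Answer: 1/952 ≈ 0.0010504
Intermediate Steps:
R(n) = (6 + n)/(2 + n) (R(n) = (n + 6)/(n + 2) = (6 + n)/(2 + n))
(1*(-4 + R(0)))/(-952) = (1*(-4 + (6 + 0)/(2 + 0)))/(-952) = -(-4 + 6/2)/952 = -(-4 + (½)*6)/952 = -(-4 + 3)/952 = -(-1)/952 = -1/952*(-1) = 1/952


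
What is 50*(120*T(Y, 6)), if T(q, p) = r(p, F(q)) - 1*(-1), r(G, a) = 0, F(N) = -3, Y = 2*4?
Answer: 6000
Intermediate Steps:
Y = 8
T(q, p) = 1 (T(q, p) = 0 - 1*(-1) = 0 + 1 = 1)
50*(120*T(Y, 6)) = 50*(120*1) = 50*120 = 6000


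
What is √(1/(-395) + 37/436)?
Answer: √610476845/86110 ≈ 0.28693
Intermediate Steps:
√(1/(-395) + 37/436) = √(-1/395 + 37*(1/436)) = √(-1/395 + 37/436) = √(14179/172220) = √610476845/86110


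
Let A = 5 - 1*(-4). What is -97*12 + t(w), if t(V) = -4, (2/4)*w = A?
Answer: -1168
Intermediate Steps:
A = 9 (A = 5 + 4 = 9)
w = 18 (w = 2*9 = 18)
-97*12 + t(w) = -97*12 - 4 = -1164 - 4 = -1168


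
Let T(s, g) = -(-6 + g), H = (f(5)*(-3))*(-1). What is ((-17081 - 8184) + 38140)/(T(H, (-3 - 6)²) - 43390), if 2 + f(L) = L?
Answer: -2575/8693 ≈ -0.29622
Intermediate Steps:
f(L) = -2 + L
H = 9 (H = ((-2 + 5)*(-3))*(-1) = (3*(-3))*(-1) = -9*(-1) = 9)
T(s, g) = 6 - g
((-17081 - 8184) + 38140)/(T(H, (-3 - 6)²) - 43390) = ((-17081 - 8184) + 38140)/((6 - (-3 - 6)²) - 43390) = (-25265 + 38140)/((6 - 1*(-9)²) - 43390) = 12875/((6 - 1*81) - 43390) = 12875/((6 - 81) - 43390) = 12875/(-75 - 43390) = 12875/(-43465) = 12875*(-1/43465) = -2575/8693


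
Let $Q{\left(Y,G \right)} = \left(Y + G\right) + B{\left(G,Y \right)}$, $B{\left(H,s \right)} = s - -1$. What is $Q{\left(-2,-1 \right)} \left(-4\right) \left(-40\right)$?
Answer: $-640$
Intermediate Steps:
$B{\left(H,s \right)} = 1 + s$ ($B{\left(H,s \right)} = s + 1 = 1 + s$)
$Q{\left(Y,G \right)} = 1 + G + 2 Y$ ($Q{\left(Y,G \right)} = \left(Y + G\right) + \left(1 + Y\right) = \left(G + Y\right) + \left(1 + Y\right) = 1 + G + 2 Y$)
$Q{\left(-2,-1 \right)} \left(-4\right) \left(-40\right) = \left(1 - 1 + 2 \left(-2\right)\right) \left(-4\right) \left(-40\right) = \left(1 - 1 - 4\right) \left(-4\right) \left(-40\right) = \left(-4\right) \left(-4\right) \left(-40\right) = 16 \left(-40\right) = -640$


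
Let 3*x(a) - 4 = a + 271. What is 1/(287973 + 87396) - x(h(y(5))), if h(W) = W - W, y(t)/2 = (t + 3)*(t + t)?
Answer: -11469608/125123 ≈ -91.667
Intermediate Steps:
y(t) = 4*t*(3 + t) (y(t) = 2*((t + 3)*(t + t)) = 2*((3 + t)*(2*t)) = 2*(2*t*(3 + t)) = 4*t*(3 + t))
h(W) = 0
x(a) = 275/3 + a/3 (x(a) = 4/3 + (a + 271)/3 = 4/3 + (271 + a)/3 = 4/3 + (271/3 + a/3) = 275/3 + a/3)
1/(287973 + 87396) - x(h(y(5))) = 1/(287973 + 87396) - (275/3 + (⅓)*0) = 1/375369 - (275/3 + 0) = 1/375369 - 1*275/3 = 1/375369 - 275/3 = -11469608/125123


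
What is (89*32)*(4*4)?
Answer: 45568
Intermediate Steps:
(89*32)*(4*4) = 2848*16 = 45568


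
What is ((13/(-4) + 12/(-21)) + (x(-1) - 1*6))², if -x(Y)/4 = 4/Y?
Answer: 29929/784 ≈ 38.175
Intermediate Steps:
x(Y) = -16/Y
((13/(-4) + 12/(-21)) + (x(-1) - 1*6))² = ((13/(-4) + 12/(-21)) + (-16/(-1) - 1*6))² = ((13*(-¼) + 12*(-1/21)) + (-16*(-1) - 6))² = ((-13/4 - 4/7) + (16 - 6))² = (-107/28 + 10)² = (173/28)² = 29929/784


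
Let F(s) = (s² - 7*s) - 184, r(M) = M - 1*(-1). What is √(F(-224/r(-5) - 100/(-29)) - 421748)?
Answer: 4*I*√22013913/29 ≈ 647.16*I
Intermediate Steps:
r(M) = 1 + M (r(M) = M + 1 = 1 + M)
F(s) = -184 + s² - 7*s
√(F(-224/r(-5) - 100/(-29)) - 421748) = √((-184 + (-224/(1 - 5) - 100/(-29))² - 7*(-224/(1 - 5) - 100/(-29))) - 421748) = √((-184 + (-224/(-4) - 100*(-1/29))² - 7*(-224/(-4) - 100*(-1/29))) - 421748) = √((-184 + (-224*(-¼) + 100/29)² - 7*(-224*(-¼) + 100/29)) - 421748) = √((-184 + (56 + 100/29)² - 7*(56 + 100/29)) - 421748) = √((-184 + (1724/29)² - 7*1724/29) - 421748) = √((-184 + 2972176/841 - 12068/29) - 421748) = √(2467460/841 - 421748) = √(-352222608/841) = 4*I*√22013913/29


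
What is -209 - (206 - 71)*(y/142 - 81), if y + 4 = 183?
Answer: 1498927/142 ≈ 10556.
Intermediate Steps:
y = 179 (y = -4 + 183 = 179)
-209 - (206 - 71)*(y/142 - 81) = -209 - (206 - 71)*(179/142 - 81) = -209 - 135*(179*(1/142) - 81) = -209 - 135*(179/142 - 81) = -209 - 135*(-11323)/142 = -209 - 1*(-1528605/142) = -209 + 1528605/142 = 1498927/142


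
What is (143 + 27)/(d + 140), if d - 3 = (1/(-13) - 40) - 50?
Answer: 1105/344 ≈ 3.2122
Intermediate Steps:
d = -1132/13 (d = 3 + ((1/(-13) - 40) - 50) = 3 + ((-1/13 - 40) - 50) = 3 + (-521/13 - 50) = 3 - 1171/13 = -1132/13 ≈ -87.077)
(143 + 27)/(d + 140) = (143 + 27)/(-1132/13 + 140) = 170/(688/13) = 170*(13/688) = 1105/344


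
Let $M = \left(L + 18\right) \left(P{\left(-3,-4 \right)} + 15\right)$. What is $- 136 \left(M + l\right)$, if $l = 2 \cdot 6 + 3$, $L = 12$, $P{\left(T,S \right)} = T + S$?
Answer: $-34680$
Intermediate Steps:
$P{\left(T,S \right)} = S + T$
$l = 15$ ($l = 12 + 3 = 15$)
$M = 240$ ($M = \left(12 + 18\right) \left(\left(-4 - 3\right) + 15\right) = 30 \left(-7 + 15\right) = 30 \cdot 8 = 240$)
$- 136 \left(M + l\right) = - 136 \left(240 + 15\right) = \left(-136\right) 255 = -34680$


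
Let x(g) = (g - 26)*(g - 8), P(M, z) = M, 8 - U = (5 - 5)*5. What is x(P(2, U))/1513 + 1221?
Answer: 1847517/1513 ≈ 1221.1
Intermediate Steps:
U = 8 (U = 8 - (5 - 5)*5 = 8 - 0*5 = 8 - 1*0 = 8 + 0 = 8)
x(g) = (-26 + g)*(-8 + g)
x(P(2, U))/1513 + 1221 = (208 + 2**2 - 34*2)/1513 + 1221 = (208 + 4 - 68)/1513 + 1221 = (1/1513)*144 + 1221 = 144/1513 + 1221 = 1847517/1513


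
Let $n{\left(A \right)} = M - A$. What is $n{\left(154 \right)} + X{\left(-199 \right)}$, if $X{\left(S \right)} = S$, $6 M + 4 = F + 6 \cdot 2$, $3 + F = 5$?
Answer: $- \frac{1054}{3} \approx -351.33$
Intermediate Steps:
$F = 2$ ($F = -3 + 5 = 2$)
$M = \frac{5}{3}$ ($M = - \frac{2}{3} + \frac{2 + 6 \cdot 2}{6} = - \frac{2}{3} + \frac{2 + 12}{6} = - \frac{2}{3} + \frac{1}{6} \cdot 14 = - \frac{2}{3} + \frac{7}{3} = \frac{5}{3} \approx 1.6667$)
$n{\left(A \right)} = \frac{5}{3} - A$
$n{\left(154 \right)} + X{\left(-199 \right)} = \left(\frac{5}{3} - 154\right) - 199 = - \frac{457}{3} - 199 = - \frac{1054}{3}$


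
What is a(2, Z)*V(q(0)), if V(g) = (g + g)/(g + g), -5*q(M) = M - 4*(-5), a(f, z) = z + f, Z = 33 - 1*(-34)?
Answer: 69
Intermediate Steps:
Z = 67 (Z = 33 + 34 = 67)
a(f, z) = f + z
q(M) = -4 - M/5 (q(M) = -(M - 4*(-5))/5 = -(M + 20)/5 = -(20 + M)/5 = -4 - M/5)
V(g) = 1 (V(g) = (2*g)/((2*g)) = (2*g)*(1/(2*g)) = 1)
a(2, Z)*V(q(0)) = (2 + 67)*1 = 69*1 = 69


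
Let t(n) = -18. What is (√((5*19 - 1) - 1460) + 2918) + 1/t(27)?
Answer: 52523/18 + I*√1366 ≈ 2917.9 + 36.959*I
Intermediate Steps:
(√((5*19 - 1) - 1460) + 2918) + 1/t(27) = (√((5*19 - 1) - 1460) + 2918) + 1/(-18) = (√((95 - 1) - 1460) + 2918) - 1/18 = (√(94 - 1460) + 2918) - 1/18 = (√(-1366) + 2918) - 1/18 = (I*√1366 + 2918) - 1/18 = (2918 + I*√1366) - 1/18 = 52523/18 + I*√1366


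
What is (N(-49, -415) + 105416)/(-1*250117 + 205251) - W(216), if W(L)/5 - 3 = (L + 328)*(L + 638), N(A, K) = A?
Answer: -104219112437/44866 ≈ -2.3229e+6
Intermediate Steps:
W(L) = 15 + 5*(328 + L)*(638 + L) (W(L) = 15 + 5*((L + 328)*(L + 638)) = 15 + 5*((328 + L)*(638 + L)) = 15 + 5*(328 + L)*(638 + L))
(N(-49, -415) + 105416)/(-1*250117 + 205251) - W(216) = (-49 + 105416)/(-1*250117 + 205251) - (1046335 + 5*216² + 4830*216) = 105367/(-250117 + 205251) - (1046335 + 5*46656 + 1043280) = 105367/(-44866) - (1046335 + 233280 + 1043280) = 105367*(-1/44866) - 1*2322895 = -105367/44866 - 2322895 = -104219112437/44866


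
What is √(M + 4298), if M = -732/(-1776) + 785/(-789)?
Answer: √14649573019965/58386 ≈ 65.555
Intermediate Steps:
M = -68051/116772 (M = -732*(-1/1776) + 785*(-1/789) = 61/148 - 785/789 = -68051/116772 ≈ -0.58277)
√(M + 4298) = √(-68051/116772 + 4298) = √(501818005/116772) = √14649573019965/58386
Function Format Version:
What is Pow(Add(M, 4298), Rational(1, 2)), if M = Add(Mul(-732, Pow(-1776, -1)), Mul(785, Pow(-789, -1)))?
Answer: Mul(Rational(1, 58386), Pow(14649573019965, Rational(1, 2))) ≈ 65.555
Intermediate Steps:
M = Rational(-68051, 116772) (M = Add(Mul(-732, Rational(-1, 1776)), Mul(785, Rational(-1, 789))) = Add(Rational(61, 148), Rational(-785, 789)) = Rational(-68051, 116772) ≈ -0.58277)
Pow(Add(M, 4298), Rational(1, 2)) = Pow(Add(Rational(-68051, 116772), 4298), Rational(1, 2)) = Pow(Rational(501818005, 116772), Rational(1, 2)) = Mul(Rational(1, 58386), Pow(14649573019965, Rational(1, 2)))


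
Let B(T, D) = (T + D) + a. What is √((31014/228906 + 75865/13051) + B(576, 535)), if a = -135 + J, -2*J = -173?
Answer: √1453401047056994434/36882126 ≈ 32.687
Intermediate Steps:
J = 173/2 (J = -½*(-173) = 173/2 ≈ 86.500)
a = -97/2 (a = -135 + 173/2 = -97/2 ≈ -48.500)
B(T, D) = -97/2 + D + T (B(T, D) = (T + D) - 97/2 = (D + T) - 97/2 = -97/2 + D + T)
√((31014/228906 + 75865/13051) + B(576, 535)) = √((31014/228906 + 75865/13051) + (-97/2 + 535 + 576)) = √((31014*(1/228906) + 75865*(1/13051)) + 2125/2) = √((1723/12717 + 75865/13051) + 2125/2) = √(987262078/165969567 + 2125/2) = √(354659854031/331939134) = √1453401047056994434/36882126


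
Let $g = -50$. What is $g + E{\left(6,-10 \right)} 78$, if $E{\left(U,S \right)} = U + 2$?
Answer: $574$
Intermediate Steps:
$E{\left(U,S \right)} = 2 + U$
$g + E{\left(6,-10 \right)} 78 = -50 + \left(2 + 6\right) 78 = -50 + 8 \cdot 78 = -50 + 624 = 574$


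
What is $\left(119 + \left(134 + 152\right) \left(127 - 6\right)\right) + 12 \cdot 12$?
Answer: $34869$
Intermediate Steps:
$\left(119 + \left(134 + 152\right) \left(127 - 6\right)\right) + 12 \cdot 12 = \left(119 + 286 \cdot 121\right) + 144 = \left(119 + 34606\right) + 144 = 34725 + 144 = 34869$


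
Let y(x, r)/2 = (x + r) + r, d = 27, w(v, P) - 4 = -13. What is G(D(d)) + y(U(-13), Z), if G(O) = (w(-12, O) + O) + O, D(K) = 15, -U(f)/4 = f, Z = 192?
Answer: 893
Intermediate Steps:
w(v, P) = -9 (w(v, P) = 4 - 13 = -9)
U(f) = -4*f
y(x, r) = 2*x + 4*r (y(x, r) = 2*((x + r) + r) = 2*((r + x) + r) = 2*(x + 2*r) = 2*x + 4*r)
G(O) = -9 + 2*O (G(O) = (-9 + O) + O = -9 + 2*O)
G(D(d)) + y(U(-13), Z) = (-9 + 2*15) + (2*(-4*(-13)) + 4*192) = (-9 + 30) + (2*52 + 768) = 21 + (104 + 768) = 21 + 872 = 893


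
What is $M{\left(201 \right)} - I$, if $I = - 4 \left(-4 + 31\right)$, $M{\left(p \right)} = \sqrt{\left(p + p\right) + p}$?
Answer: $108 + 3 \sqrt{67} \approx 132.56$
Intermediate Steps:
$M{\left(p \right)} = \sqrt{3} \sqrt{p}$ ($M{\left(p \right)} = \sqrt{2 p + p} = \sqrt{3 p} = \sqrt{3} \sqrt{p}$)
$I = -108$ ($I = \left(-4\right) 27 = -108$)
$M{\left(201 \right)} - I = \sqrt{3} \sqrt{201} - -108 = 3 \sqrt{67} + 108 = 108 + 3 \sqrt{67}$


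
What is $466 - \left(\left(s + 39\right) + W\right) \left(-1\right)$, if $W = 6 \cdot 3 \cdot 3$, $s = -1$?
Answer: $558$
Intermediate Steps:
$W = 54$ ($W = 18 \cdot 3 = 54$)
$466 - \left(\left(s + 39\right) + W\right) \left(-1\right) = 466 - \left(\left(-1 + 39\right) + 54\right) \left(-1\right) = 466 - \left(38 + 54\right) \left(-1\right) = 466 - 92 \left(-1\right) = 466 - -92 = 466 + 92 = 558$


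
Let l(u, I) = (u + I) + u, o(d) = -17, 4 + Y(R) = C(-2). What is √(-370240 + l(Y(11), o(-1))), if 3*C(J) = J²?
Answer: I*√3332361/3 ≈ 608.49*I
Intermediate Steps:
C(J) = J²/3
Y(R) = -8/3 (Y(R) = -4 + (⅓)*(-2)² = -4 + (⅓)*4 = -4 + 4/3 = -8/3)
l(u, I) = I + 2*u (l(u, I) = (I + u) + u = I + 2*u)
√(-370240 + l(Y(11), o(-1))) = √(-370240 + (-17 + 2*(-8/3))) = √(-370240 + (-17 - 16/3)) = √(-370240 - 67/3) = √(-1110787/3) = I*√3332361/3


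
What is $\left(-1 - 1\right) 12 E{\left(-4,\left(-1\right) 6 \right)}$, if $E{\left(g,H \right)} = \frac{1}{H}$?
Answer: $4$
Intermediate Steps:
$\left(-1 - 1\right) 12 E{\left(-4,\left(-1\right) 6 \right)} = \frac{\left(-1 - 1\right) 12}{\left(-1\right) 6} = \frac{\left(-2\right) 12}{-6} = \left(-24\right) \left(- \frac{1}{6}\right) = 4$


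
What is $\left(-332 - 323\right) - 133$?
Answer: $-788$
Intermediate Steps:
$\left(-332 - 323\right) - 133 = -655 - 133 = -788$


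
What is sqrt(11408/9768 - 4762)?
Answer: 4*I*sqrt(443602731)/1221 ≈ 68.999*I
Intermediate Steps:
sqrt(11408/9768 - 4762) = sqrt(11408*(1/9768) - 4762) = sqrt(1426/1221 - 4762) = sqrt(-5812976/1221) = 4*I*sqrt(443602731)/1221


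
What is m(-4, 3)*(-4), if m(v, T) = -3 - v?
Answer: -4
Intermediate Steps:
m(-4, 3)*(-4) = (-3 - 1*(-4))*(-4) = (-3 + 4)*(-4) = 1*(-4) = -4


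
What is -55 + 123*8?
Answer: 929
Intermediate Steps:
-55 + 123*8 = -55 + 984 = 929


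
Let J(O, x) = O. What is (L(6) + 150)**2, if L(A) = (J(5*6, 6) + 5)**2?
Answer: 1890625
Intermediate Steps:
L(A) = 1225 (L(A) = (5*6 + 5)**2 = (30 + 5)**2 = 35**2 = 1225)
(L(6) + 150)**2 = (1225 + 150)**2 = 1375**2 = 1890625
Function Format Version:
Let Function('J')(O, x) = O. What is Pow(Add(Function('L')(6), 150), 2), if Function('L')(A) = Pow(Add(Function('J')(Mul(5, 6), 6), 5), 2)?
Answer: 1890625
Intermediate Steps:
Function('L')(A) = 1225 (Function('L')(A) = Pow(Add(Mul(5, 6), 5), 2) = Pow(Add(30, 5), 2) = Pow(35, 2) = 1225)
Pow(Add(Function('L')(6), 150), 2) = Pow(Add(1225, 150), 2) = Pow(1375, 2) = 1890625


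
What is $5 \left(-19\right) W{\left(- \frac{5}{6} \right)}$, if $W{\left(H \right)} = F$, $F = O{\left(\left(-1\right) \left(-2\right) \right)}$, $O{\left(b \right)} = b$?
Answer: $-190$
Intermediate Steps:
$F = 2$ ($F = \left(-1\right) \left(-2\right) = 2$)
$W{\left(H \right)} = 2$
$5 \left(-19\right) W{\left(- \frac{5}{6} \right)} = 5 \left(-19\right) 2 = \left(-95\right) 2 = -190$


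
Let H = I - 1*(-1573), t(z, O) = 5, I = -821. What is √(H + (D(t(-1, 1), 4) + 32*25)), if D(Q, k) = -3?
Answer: √1549 ≈ 39.357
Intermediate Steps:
H = 752 (H = -821 - 1*(-1573) = -821 + 1573 = 752)
√(H + (D(t(-1, 1), 4) + 32*25)) = √(752 + (-3 + 32*25)) = √(752 + (-3 + 800)) = √(752 + 797) = √1549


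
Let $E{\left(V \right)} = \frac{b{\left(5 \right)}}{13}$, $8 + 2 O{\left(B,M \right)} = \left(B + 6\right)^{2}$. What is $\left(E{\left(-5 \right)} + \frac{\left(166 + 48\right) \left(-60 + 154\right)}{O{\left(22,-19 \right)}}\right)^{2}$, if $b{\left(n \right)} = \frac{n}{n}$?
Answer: $\frac{4286844676}{1590121} \approx 2695.9$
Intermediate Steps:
$O{\left(B,M \right)} = -4 + \frac{\left(6 + B\right)^{2}}{2}$ ($O{\left(B,M \right)} = -4 + \frac{\left(B + 6\right)^{2}}{2} = -4 + \frac{\left(6 + B\right)^{2}}{2}$)
$b{\left(n \right)} = 1$
$E{\left(V \right)} = \frac{1}{13}$ ($E{\left(V \right)} = 1 \cdot \frac{1}{13} = \frac{1}{13}$)
$\left(E{\left(-5 \right)} + \frac{\left(166 + 48\right) \left(-60 + 154\right)}{O{\left(22,-19 \right)}}\right)^{2} = \left(\frac{1}{13} + \frac{\left(166 + 48\right) \left(-60 + 154\right)}{-4 + \frac{\left(6 + 22\right)^{2}}{2}}\right)^{2} = \left(\frac{1}{13} + \frac{214 \cdot 94}{-4 + \frac{28^{2}}{2}}\right)^{2} = \left(\frac{1}{13} + \frac{20116}{-4 + \frac{1}{2} \cdot 784}\right)^{2} = \left(\frac{1}{13} + \frac{20116}{-4 + 392}\right)^{2} = \left(\frac{1}{13} + \frac{20116}{388}\right)^{2} = \left(\frac{1}{13} + 20116 \cdot \frac{1}{388}\right)^{2} = \left(\frac{1}{13} + \frac{5029}{97}\right)^{2} = \left(\frac{65474}{1261}\right)^{2} = \frac{4286844676}{1590121}$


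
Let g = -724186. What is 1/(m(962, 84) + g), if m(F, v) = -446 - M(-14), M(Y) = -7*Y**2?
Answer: -1/723260 ≈ -1.3826e-6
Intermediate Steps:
m(F, v) = 926 (m(F, v) = -446 - (-7)*(-14)**2 = -446 - (-7)*196 = -446 - 1*(-1372) = -446 + 1372 = 926)
1/(m(962, 84) + g) = 1/(926 - 724186) = 1/(-723260) = -1/723260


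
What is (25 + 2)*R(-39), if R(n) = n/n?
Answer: 27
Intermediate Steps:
R(n) = 1
(25 + 2)*R(-39) = (25 + 2)*1 = 27*1 = 27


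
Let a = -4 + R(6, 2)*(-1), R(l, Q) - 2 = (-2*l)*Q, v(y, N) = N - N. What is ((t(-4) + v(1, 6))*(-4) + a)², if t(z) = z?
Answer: 1156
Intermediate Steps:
v(y, N) = 0
R(l, Q) = 2 - 2*Q*l (R(l, Q) = 2 + (-2*l)*Q = 2 - 2*Q*l)
a = 18 (a = -4 + (2 - 2*2*6)*(-1) = -4 + (2 - 24)*(-1) = -4 - 22*(-1) = -4 + 22 = 18)
((t(-4) + v(1, 6))*(-4) + a)² = ((-4 + 0)*(-4) + 18)² = (-4*(-4) + 18)² = (16 + 18)² = 34² = 1156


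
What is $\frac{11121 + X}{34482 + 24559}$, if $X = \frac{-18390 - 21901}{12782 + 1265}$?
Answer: $\frac{156176396}{829348927} \approx 0.18831$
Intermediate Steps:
$X = - \frac{40291}{14047} \approx -2.8683$
$\frac{11121 + X}{34482 + 24559} = \frac{11121 - \frac{40291}{14047}}{34482 + 24559} = \frac{156176396}{14047 \cdot 59041} = \frac{156176396}{14047} \cdot \frac{1}{59041} = \frac{156176396}{829348927}$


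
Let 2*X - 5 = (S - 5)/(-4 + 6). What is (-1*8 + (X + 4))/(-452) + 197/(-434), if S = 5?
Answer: -88393/196168 ≈ -0.45060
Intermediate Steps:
X = 5/2 (X = 5/2 + ((5 - 5)/(-4 + 6))/2 = 5/2 + (0/2)/2 = 5/2 + (0*(½))/2 = 5/2 + (½)*0 = 5/2 + 0 = 5/2 ≈ 2.5000)
(-1*8 + (X + 4))/(-452) + 197/(-434) = (-1*8 + (5/2 + 4))/(-452) + 197/(-434) = (-8 + 13/2)*(-1/452) + 197*(-1/434) = -3/2*(-1/452) - 197/434 = 3/904 - 197/434 = -88393/196168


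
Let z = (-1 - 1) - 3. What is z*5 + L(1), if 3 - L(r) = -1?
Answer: -21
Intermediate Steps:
z = -5 (z = -2 - 3 = -5)
L(r) = 4 (L(r) = 3 - 1*(-1) = 3 + 1 = 4)
z*5 + L(1) = -5*5 + 4 = -25 + 4 = -21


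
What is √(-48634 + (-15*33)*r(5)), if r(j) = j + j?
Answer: 4*I*√3349 ≈ 231.48*I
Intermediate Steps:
r(j) = 2*j
√(-48634 + (-15*33)*r(5)) = √(-48634 + (-15*33)*(2*5)) = √(-48634 - 495*10) = √(-48634 - 4950) = √(-53584) = 4*I*√3349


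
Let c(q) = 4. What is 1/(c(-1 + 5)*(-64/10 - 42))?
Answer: -5/968 ≈ -0.0051653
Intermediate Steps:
1/(c(-1 + 5)*(-64/10 - 42)) = 1/(4*(-64/10 - 42)) = 1/(4*(-64*⅒ - 42)) = 1/(4*(-32/5 - 42)) = 1/(4*(-242/5)) = 1/(-968/5) = -5/968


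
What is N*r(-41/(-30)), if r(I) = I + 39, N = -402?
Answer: -81137/5 ≈ -16227.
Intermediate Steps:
r(I) = 39 + I
N*r(-41/(-30)) = -402*(39 - 41/(-30)) = -402*(39 - 41*(-1/30)) = -402*(39 + 41/30) = -402*1211/30 = -81137/5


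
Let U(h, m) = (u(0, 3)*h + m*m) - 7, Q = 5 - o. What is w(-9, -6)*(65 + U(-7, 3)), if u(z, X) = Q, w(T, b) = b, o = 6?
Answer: -444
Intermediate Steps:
Q = -1 (Q = 5 - 1*6 = 5 - 6 = -1)
u(z, X) = -1
U(h, m) = -7 + m**2 - h (U(h, m) = (-h + m*m) - 7 = (-h + m**2) - 7 = (m**2 - h) - 7 = -7 + m**2 - h)
w(-9, -6)*(65 + U(-7, 3)) = -6*(65 + (-7 + 3**2 - 1*(-7))) = -6*(65 + (-7 + 9 + 7)) = -6*(65 + 9) = -6*74 = -444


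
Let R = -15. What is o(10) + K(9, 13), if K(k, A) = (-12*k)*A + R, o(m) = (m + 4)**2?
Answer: -1223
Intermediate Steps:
o(m) = (4 + m)**2
K(k, A) = -15 - 12*A*k (K(k, A) = (-12*k)*A - 15 = -12*A*k - 15 = -15 - 12*A*k)
o(10) + K(9, 13) = (4 + 10)**2 + (-15 - 12*13*9) = 14**2 + (-15 - 1404) = 196 - 1419 = -1223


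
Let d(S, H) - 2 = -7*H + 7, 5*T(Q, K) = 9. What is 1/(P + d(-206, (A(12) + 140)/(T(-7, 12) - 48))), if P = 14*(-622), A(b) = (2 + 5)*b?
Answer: -33/285947 ≈ -0.00011541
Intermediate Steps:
T(Q, K) = 9/5 (T(Q, K) = (⅕)*9 = 9/5)
A(b) = 7*b
d(S, H) = 9 - 7*H (d(S, H) = 2 + (-7*H + 7) = 2 + (7 - 7*H) = 9 - 7*H)
P = -8708
1/(P + d(-206, (A(12) + 140)/(T(-7, 12) - 48))) = 1/(-8708 + (9 - 7*(7*12 + 140)/(9/5 - 48))) = 1/(-8708 + (9 - 7*(84 + 140)/(-231/5))) = 1/(-8708 + (9 - 1568*(-5)/231)) = 1/(-8708 + (9 - 7*(-160/33))) = 1/(-8708 + (9 + 1120/33)) = 1/(-8708 + 1417/33) = 1/(-285947/33) = -33/285947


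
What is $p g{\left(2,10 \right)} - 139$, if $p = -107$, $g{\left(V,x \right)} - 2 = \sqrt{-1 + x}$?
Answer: $-674$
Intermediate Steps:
$g{\left(V,x \right)} = 2 + \sqrt{-1 + x}$
$p g{\left(2,10 \right)} - 139 = - 107 \left(2 + \sqrt{-1 + 10}\right) - 139 = - 107 \left(2 + \sqrt{9}\right) - 139 = - 107 \left(2 + 3\right) - 139 = \left(-107\right) 5 - 139 = -535 - 139 = -674$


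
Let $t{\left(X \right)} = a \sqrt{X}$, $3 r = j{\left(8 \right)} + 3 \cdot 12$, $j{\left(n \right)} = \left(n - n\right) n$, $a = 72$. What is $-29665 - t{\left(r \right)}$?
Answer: $-29665 - 144 \sqrt{3} \approx -29914.0$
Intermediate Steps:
$j{\left(n \right)} = 0$ ($j{\left(n \right)} = 0 n = 0$)
$r = 12$ ($r = \frac{0 + 3 \cdot 12}{3} = \frac{0 + 36}{3} = \frac{1}{3} \cdot 36 = 12$)
$t{\left(X \right)} = 72 \sqrt{X}$
$-29665 - t{\left(r \right)} = -29665 - 72 \sqrt{12} = -29665 - 72 \cdot 2 \sqrt{3} = -29665 - 144 \sqrt{3}$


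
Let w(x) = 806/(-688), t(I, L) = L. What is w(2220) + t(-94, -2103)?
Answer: -723835/344 ≈ -2104.2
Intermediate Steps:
w(x) = -403/344 (w(x) = 806*(-1/688) = -403/344)
w(2220) + t(-94, -2103) = -403/344 - 2103 = -723835/344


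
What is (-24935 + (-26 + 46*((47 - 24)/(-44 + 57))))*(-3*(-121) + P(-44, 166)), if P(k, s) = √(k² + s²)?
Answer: -117406905/13 - 646870*√7373/13 ≈ -1.3304e+7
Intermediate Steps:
(-24935 + (-26 + 46*((47 - 24)/(-44 + 57))))*(-3*(-121) + P(-44, 166)) = (-24935 + (-26 + 46*((47 - 24)/(-44 + 57))))*(-3*(-121) + √((-44)² + 166²)) = (-24935 + (-26 + 46*(23/13)))*(363 + √(1936 + 27556)) = (-24935 + (-26 + 46*(23*(1/13))))*(363 + √29492) = (-24935 + (-26 + 46*(23/13)))*(363 + 2*√7373) = (-24935 + (-26 + 1058/13))*(363 + 2*√7373) = (-24935 + 720/13)*(363 + 2*√7373) = -323435*(363 + 2*√7373)/13 = -117406905/13 - 646870*√7373/13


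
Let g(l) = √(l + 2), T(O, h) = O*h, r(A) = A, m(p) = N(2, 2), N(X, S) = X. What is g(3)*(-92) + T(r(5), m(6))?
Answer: 10 - 92*√5 ≈ -195.72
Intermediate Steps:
m(p) = 2
g(l) = √(2 + l)
g(3)*(-92) + T(r(5), m(6)) = √(2 + 3)*(-92) + 5*2 = √5*(-92) + 10 = -92*√5 + 10 = 10 - 92*√5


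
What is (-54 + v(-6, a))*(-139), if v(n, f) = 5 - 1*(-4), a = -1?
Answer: 6255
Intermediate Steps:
v(n, f) = 9 (v(n, f) = 5 + 4 = 9)
(-54 + v(-6, a))*(-139) = (-54 + 9)*(-139) = -45*(-139) = 6255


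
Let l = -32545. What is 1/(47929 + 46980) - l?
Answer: 3088813406/94909 ≈ 32545.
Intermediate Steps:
1/(47929 + 46980) - l = 1/(47929 + 46980) - 1*(-32545) = 1/94909 + 32545 = 3088813406/94909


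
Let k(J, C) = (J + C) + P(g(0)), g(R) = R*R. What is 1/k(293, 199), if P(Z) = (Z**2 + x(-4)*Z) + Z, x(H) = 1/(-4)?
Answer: 1/492 ≈ 0.0020325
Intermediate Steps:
x(H) = -1/4
g(R) = R**2
P(Z) = Z**2 + 3*Z/4 (P(Z) = (Z**2 - Z/4) + Z = Z**2 + 3*Z/4)
k(J, C) = C + J (k(J, C) = (J + C) + (1/4)*0**2*(3 + 4*0**2) = (C + J) + (1/4)*0*(3 + 4*0) = (C + J) + (1/4)*0*(3 + 0) = (C + J) + (1/4)*0*3 = (C + J) + 0 = C + J)
1/k(293, 199) = 1/(199 + 293) = 1/492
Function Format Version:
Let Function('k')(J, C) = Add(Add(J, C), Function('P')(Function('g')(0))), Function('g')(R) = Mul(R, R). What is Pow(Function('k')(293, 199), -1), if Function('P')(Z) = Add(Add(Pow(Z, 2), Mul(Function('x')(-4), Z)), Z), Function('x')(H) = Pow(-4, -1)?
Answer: Rational(1, 492) ≈ 0.0020325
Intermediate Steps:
Function('x')(H) = Rational(-1, 4)
Function('g')(R) = Pow(R, 2)
Function('P')(Z) = Add(Pow(Z, 2), Mul(Rational(3, 4), Z)) (Function('P')(Z) = Add(Add(Pow(Z, 2), Mul(Rational(-1, 4), Z)), Z) = Add(Pow(Z, 2), Mul(Rational(3, 4), Z)))
Function('k')(J, C) = Add(C, J) (Function('k')(J, C) = Add(Add(J, C), Mul(Rational(1, 4), Pow(0, 2), Add(3, Mul(4, Pow(0, 2))))) = Add(Add(C, J), Mul(Rational(1, 4), 0, Add(3, Mul(4, 0)))) = Add(Add(C, J), Mul(Rational(1, 4), 0, Add(3, 0))) = Add(Add(C, J), Mul(Rational(1, 4), 0, 3)) = Add(Add(C, J), 0) = Add(C, J))
Pow(Function('k')(293, 199), -1) = Pow(Add(199, 293), -1) = Pow(492, -1) = Rational(1, 492)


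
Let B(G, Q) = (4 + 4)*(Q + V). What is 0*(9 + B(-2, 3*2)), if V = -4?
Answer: 0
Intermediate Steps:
B(G, Q) = -32 + 8*Q (B(G, Q) = (4 + 4)*(Q - 4) = 8*(-4 + Q) = -32 + 8*Q)
0*(9 + B(-2, 3*2)) = 0*(9 + (-32 + 8*(3*2))) = 0*(9 + (-32 + 8*6)) = 0*(9 + (-32 + 48)) = 0*(9 + 16) = 0*25 = 0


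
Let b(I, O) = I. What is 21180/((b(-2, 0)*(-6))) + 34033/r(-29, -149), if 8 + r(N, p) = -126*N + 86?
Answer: 6621013/3732 ≈ 1774.1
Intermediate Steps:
r(N, p) = 78 - 126*N (r(N, p) = -8 + (-126*N + 86) = -8 + (86 - 126*N) = 78 - 126*N)
21180/((b(-2, 0)*(-6))) + 34033/r(-29, -149) = 21180/((-2*(-6))) + 34033/(78 - 126*(-29)) = 21180/12 + 34033/(78 + 3654) = 21180*(1/12) + 34033/3732 = 1765 + 34033*(1/3732) = 1765 + 34033/3732 = 6621013/3732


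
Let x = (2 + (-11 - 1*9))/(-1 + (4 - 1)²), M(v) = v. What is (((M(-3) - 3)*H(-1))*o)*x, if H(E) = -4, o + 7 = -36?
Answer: 2322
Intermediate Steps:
o = -43 (o = -7 - 36 = -43)
x = -9/4 (x = (2 + (-11 - 9))/(-1 + 3²) = (2 - 20)/(-1 + 9) = -18/8 = -18*⅛ = -9/4 ≈ -2.2500)
(((M(-3) - 3)*H(-1))*o)*x = (((-3 - 3)*(-4))*(-43))*(-9/4) = (-6*(-4)*(-43))*(-9/4) = (24*(-43))*(-9/4) = -1032*(-9/4) = 2322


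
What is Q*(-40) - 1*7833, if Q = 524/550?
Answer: -432911/55 ≈ -7871.1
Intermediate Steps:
Q = 262/275 (Q = 524*(1/550) = 262/275 ≈ 0.95273)
Q*(-40) - 1*7833 = (262/275)*(-40) - 1*7833 = -2096/55 - 7833 = -432911/55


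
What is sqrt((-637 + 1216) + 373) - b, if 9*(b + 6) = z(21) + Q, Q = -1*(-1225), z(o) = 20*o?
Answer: -1591/9 + 2*sqrt(238) ≈ -145.92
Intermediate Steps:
Q = 1225
b = 1591/9 (b = -6 + (20*21 + 1225)/9 = -6 + (420 + 1225)/9 = -6 + (1/9)*1645 = -6 + 1645/9 = 1591/9 ≈ 176.78)
sqrt((-637 + 1216) + 373) - b = sqrt((-637 + 1216) + 373) - 1*1591/9 = sqrt(579 + 373) - 1591/9 = sqrt(952) - 1591/9 = 2*sqrt(238) - 1591/9 = -1591/9 + 2*sqrt(238)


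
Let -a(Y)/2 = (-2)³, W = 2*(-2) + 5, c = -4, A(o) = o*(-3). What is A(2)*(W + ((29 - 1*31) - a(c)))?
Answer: 102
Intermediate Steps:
A(o) = -3*o
W = 1 (W = -4 + 5 = 1)
a(Y) = 16 (a(Y) = -2*(-2)³ = -2*(-8) = 16)
A(2)*(W + ((29 - 1*31) - a(c))) = (-3*2)*(1 + ((29 - 1*31) - 1*16)) = -6*(1 + ((29 - 31) - 16)) = -6*(1 + (-2 - 16)) = -6*(1 - 18) = -6*(-17) = 102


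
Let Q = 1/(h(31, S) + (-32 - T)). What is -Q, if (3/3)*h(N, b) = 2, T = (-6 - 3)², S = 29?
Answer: 1/111 ≈ 0.0090090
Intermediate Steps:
T = 81 (T = (-9)² = 81)
h(N, b) = 2
Q = -1/111 (Q = 1/(2 + (-32 - 1*81)) = 1/(2 + (-32 - 81)) = 1/(2 - 113) = 1/(-111) = -1/111 ≈ -0.0090090)
-Q = -1*(-1/111) = 1/111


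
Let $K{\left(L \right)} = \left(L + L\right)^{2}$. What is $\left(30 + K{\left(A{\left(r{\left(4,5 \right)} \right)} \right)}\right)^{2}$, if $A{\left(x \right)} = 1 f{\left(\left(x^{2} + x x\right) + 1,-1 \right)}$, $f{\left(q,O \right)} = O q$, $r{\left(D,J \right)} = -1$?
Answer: $4356$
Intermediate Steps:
$A{\left(x \right)} = -1 - 2 x^{2}$ ($A{\left(x \right)} = 1 \left(- (\left(x^{2} + x x\right) + 1)\right) = 1 \left(- (\left(x^{2} + x^{2}\right) + 1)\right) = 1 \left(- (2 x^{2} + 1)\right) = 1 \left(- (1 + 2 x^{2})\right) = 1 \left(-1 - 2 x^{2}\right) = -1 - 2 x^{2}$)
$K{\left(L \right)} = 4 L^{2}$ ($K{\left(L \right)} = \left(2 L\right)^{2} = 4 L^{2}$)
$\left(30 + K{\left(A{\left(r{\left(4,5 \right)} \right)} \right)}\right)^{2} = \left(30 + 4 \left(-1 - 2 \left(-1\right)^{2}\right)^{2}\right)^{2} = \left(30 + 4 \left(-1 - 2\right)^{2}\right)^{2} = \left(30 + 4 \left(-3\right)^{2}\right)^{2} = \left(30 + 4 \cdot 9\right)^{2} = \left(30 + 36\right)^{2} = 66^{2} = 4356$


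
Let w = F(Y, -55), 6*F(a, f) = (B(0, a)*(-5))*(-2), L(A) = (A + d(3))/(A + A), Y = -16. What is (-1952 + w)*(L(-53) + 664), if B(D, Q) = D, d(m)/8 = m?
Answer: -68723088/53 ≈ -1.2967e+6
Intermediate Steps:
d(m) = 8*m
L(A) = (24 + A)/(2*A) (L(A) = (A + 8*3)/(A + A) = (A + 24)/((2*A)) = (24 + A)*(1/(2*A)) = (24 + A)/(2*A))
F(a, f) = 0 (F(a, f) = ((0*(-5))*(-2))/6 = (0*(-2))/6 = (⅙)*0 = 0)
w = 0
(-1952 + w)*(L(-53) + 664) = (-1952 + 0)*((½)*(24 - 53)/(-53) + 664) = -1952*((½)*(-1/53)*(-29) + 664) = -1952*(29/106 + 664) = -1952*70413/106 = -68723088/53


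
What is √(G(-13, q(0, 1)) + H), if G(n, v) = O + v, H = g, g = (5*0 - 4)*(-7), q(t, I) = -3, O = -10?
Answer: √15 ≈ 3.8730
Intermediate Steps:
g = 28 (g = (0 - 4)*(-7) = -4*(-7) = 28)
H = 28
G(n, v) = -10 + v
√(G(-13, q(0, 1)) + H) = √((-10 - 3) + 28) = √(-13 + 28) = √15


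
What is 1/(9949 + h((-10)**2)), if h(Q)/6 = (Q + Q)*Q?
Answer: 1/129949 ≈ 7.6953e-6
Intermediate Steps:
h(Q) = 12*Q**2 (h(Q) = 6*((Q + Q)*Q) = 6*((2*Q)*Q) = 6*(2*Q**2) = 12*Q**2)
1/(9949 + h((-10)**2)) = 1/(9949 + 12*((-10)**2)**2) = 1/(9949 + 12*100**2) = 1/(9949 + 12*10000) = 1/(9949 + 120000) = 1/129949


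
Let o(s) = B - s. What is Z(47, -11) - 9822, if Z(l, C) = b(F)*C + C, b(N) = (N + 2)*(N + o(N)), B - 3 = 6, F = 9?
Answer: -10922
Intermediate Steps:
B = 9 (B = 3 + 6 = 9)
o(s) = 9 - s
b(N) = 18 + 9*N (b(N) = (N + 2)*(N + (9 - N)) = (2 + N)*9 = 18 + 9*N)
Z(l, C) = 100*C (Z(l, C) = (18 + 9*9)*C + C = (18 + 81)*C + C = 99*C + C = 100*C)
Z(47, -11) - 9822 = 100*(-11) - 9822 = -1100 - 9822 = -10922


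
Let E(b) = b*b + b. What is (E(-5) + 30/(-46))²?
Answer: 198025/529 ≈ 374.34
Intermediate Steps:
E(b) = b + b² (E(b) = b² + b = b + b²)
(E(-5) + 30/(-46))² = (-5*(1 - 5) + 30/(-46))² = (-5*(-4) + 30*(-1/46))² = (20 - 15/23)² = (445/23)² = 198025/529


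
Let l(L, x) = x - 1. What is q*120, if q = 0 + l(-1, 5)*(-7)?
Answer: -3360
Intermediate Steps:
l(L, x) = -1 + x
q = -28 (q = 0 + (-1 + 5)*(-7) = 0 + 4*(-7) = 0 - 28 = -28)
q*120 = -28*120 = -3360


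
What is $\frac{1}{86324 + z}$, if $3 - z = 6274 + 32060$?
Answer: $\frac{1}{47993} \approx 2.0836 \cdot 10^{-5}$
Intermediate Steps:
$z = -38331$ ($z = 3 - \left(6274 + 32060\right) = 3 - 38334 = -38331$)
$\frac{1}{86324 + z} = \frac{1}{86324 - 38331} = \frac{1}{47993}$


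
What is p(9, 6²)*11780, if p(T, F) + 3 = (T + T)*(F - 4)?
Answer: 6749940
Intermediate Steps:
p(T, F) = -3 + 2*T*(-4 + F) (p(T, F) = -3 + (T + T)*(F - 4) = -3 + (2*T)*(-4 + F) = -3 + 2*T*(-4 + F))
p(9, 6²)*11780 = (-3 - 8*9 + 2*6²*9)*11780 = (-3 - 72 + 2*36*9)*11780 = (-3 - 72 + 648)*11780 = 573*11780 = 6749940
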